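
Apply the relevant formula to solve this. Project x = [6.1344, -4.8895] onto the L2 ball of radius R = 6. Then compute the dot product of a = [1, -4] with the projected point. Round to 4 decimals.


Step 1: Compute ||x|| (intermediates to 6 decimals).
||x|| = sqrt(6.1344^2 + (-4.8895)^2) = 7.844621
Step 2: Project.
Since ||x|| > R, scale = R/||x|| = 6/7.844621 = 0.764855, proj(x) = scale * x
proj(x) = [4.691927, -3.739759]
Step 3: Dot product.
a^T * proj(x) = 1*4.691927 - 4*(-3.739759) = 19.651


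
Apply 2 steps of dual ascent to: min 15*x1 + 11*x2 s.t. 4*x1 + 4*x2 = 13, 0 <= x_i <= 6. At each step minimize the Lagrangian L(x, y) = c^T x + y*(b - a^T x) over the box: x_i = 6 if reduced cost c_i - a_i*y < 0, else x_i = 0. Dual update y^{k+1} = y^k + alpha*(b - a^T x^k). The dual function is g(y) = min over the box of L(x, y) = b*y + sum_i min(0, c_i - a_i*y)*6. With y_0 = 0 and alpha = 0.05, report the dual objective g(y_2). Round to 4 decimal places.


Dual ascent for LP: min 15*x1 + 11*x2, 4*x1 + 4*x2 = 13, 0 <= x_i <= 6
Step 1: y^k = 0.0, reduced costs: (15.0, 11.0)
  x^k = (0.0, 0.0), subgradient = b - a^T x = 13.0
  y^{k+1} = 0.0 + 0.05*13.0 = 0.65
Step 2: y^k = 0.65, reduced costs: (12.4, 8.4)
  x^k = (0.0, 0.0), subgradient = b - a^T x = 13.0
  y^{k+1} = 0.65 + 0.05*13.0 = 1.3
Dual objective at y_2 = 1.3: reduced costs (9.8, 5.8), box minimizer x = (0.0, 0.0)
g(y_2) = b*y + (c1 - a1*y)*x1 + (c2 - a2*y)*x2 = 13*1.3 + 9.8*0.0 + 5.8*0.0 = 16.9 + 0.0 + 0.0 = 16.9


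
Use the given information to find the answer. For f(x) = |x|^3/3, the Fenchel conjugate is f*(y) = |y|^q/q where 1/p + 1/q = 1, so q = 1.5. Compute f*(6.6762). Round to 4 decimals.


The conjugate exponent q satisfies 1/p + 1/q = 1.
p = 3, so q = 3/(3 - 1) = 1.5
|y|^q = 6.6762^1.5 = 17.2502
f*(6.6762) = 17.2502 / 1.5 = 11.5001


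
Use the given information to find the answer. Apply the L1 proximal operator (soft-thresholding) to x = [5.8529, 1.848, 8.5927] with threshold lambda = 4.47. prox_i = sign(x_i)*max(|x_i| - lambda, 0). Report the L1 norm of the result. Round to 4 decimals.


Soft-thresholding with lambda = 4.47:
prox(5.8529) = sign(5.8529)*max(|5.8529| - 4.47, 0) = 1.3829
prox(1.848) = sign(1.848)*max(|1.848| - 4.47, 0) = 0.0
prox(8.5927) = sign(8.5927)*max(|8.5927| - 4.47, 0) = 4.1227
prox(x) = [1.3829, 0.0, 4.1227]
||prox(x)||_1 = 1.3829 + 0.0 + 4.1227 = 5.5056


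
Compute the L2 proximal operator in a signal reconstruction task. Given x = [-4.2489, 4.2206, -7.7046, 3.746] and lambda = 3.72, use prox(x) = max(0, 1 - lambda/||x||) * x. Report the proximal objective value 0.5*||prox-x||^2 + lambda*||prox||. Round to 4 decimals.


Step 1: Compute ||x||.
||x|| = 10.4528
Step 2: Compute scaling factor.
scale = max(0, 1 - 3.72/10.4528) = 0.6441
Step 3: prox(x) = [-2.7368, 2.7185, -4.9626, 2.4128]
||prox(x)|| = 6.7328
Step 4: Proximal objective.
0.5*||prox-x||^2 = 6.9192
lambda*||prox|| = 25.046
Total = 31.965


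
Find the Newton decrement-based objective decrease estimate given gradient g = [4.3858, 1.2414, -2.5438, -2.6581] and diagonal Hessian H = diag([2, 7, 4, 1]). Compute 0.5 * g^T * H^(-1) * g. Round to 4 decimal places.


Step 1: H is diagonal, so H^(-1) * g = [2.1929, 0.1773, -0.636, -2.6581].
Step 2: g^T H^(-1) g = sum_i g_i^2 / H_ii
  = (4.3858)^2/2 + (1.2414)^2/7 + (-2.5438)^2/4 + (-2.6581)^2/1
  = 9.6176 + 0.2202 + 1.6177 + 7.0655 = 18.521
Step 3: Objective decrease = 0.5 * g^T H^(-1) g = 9.2605


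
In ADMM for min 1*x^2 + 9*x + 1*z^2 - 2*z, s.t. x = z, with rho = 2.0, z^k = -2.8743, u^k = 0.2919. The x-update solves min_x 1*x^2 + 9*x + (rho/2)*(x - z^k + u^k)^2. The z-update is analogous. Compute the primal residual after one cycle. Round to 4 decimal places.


ADMM iteration with rho = 2.0, z^k = -2.8743, u^k = 0.2919
Step 1: x-update.
Minimize 1*x^2 + 9*x + (2.0/2)*(x + 2.8743 + 0.2919)^2
FOC: (2*1 + 2.0)*x = -9 + 2.0*(-2.8743 - 0.2919)
x^{k+1} = -3.8331
Step 2: z-update.
Minimize 1*z^2 - 2*z + (2.0/2)*(-3.8331 - z + 0.2919)^2
FOC: (2*1 + 2.0)*z = 2 + 2.0*(-3.8331 + 0.2919)
z^{k+1} = -1.2706
Step 3: u-update.
u^{k+1} = 0.2919 - 3.8331 + 1.2706 = -2.2706
Step 4: Primal residual = |-3.8331 + 1.2706| = 2.5625


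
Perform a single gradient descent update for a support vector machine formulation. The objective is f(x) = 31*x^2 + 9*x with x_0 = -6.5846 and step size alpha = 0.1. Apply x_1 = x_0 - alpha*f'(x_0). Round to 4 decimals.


We compute the gradient at x_0 and apply the update.
f'(x) = 62*x + 9
f'(-6.5846) = 62*-6.5846 + 9 = -399.2452
x_1 = -6.5846 - 0.1*-399.2452 = 33.3399


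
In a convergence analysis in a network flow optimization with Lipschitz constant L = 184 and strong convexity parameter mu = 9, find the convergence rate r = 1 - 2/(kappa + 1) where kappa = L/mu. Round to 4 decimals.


Step 1: Compute the condition number.
kappa = L/mu = 184/9 = 20.4444
Step 2: Compute the convergence rate.
r = 1 - 2/(kappa + 1) = 1 - 2*mu/(L + mu) = (L - mu)/(L + mu) = 175/193 = 0.9067


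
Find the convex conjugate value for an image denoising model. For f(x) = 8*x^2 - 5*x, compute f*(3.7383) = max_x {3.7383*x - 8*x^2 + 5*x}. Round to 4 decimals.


f*(y) = sup_x {y*x - a*x^2 - b*x} = sup_x {(y-b)*x - a*x^2}
FOC: (y - b) - 2a*x = 0 => x* = (y - b)/(2a)
x* = (3.7383 + 5)/(2*8) = 0.5461
f*(3.7383) = (y-b)^2/(4a) = (3.7383 + 5)^2/(4*8)
= 76.3579/32 = 2.3862


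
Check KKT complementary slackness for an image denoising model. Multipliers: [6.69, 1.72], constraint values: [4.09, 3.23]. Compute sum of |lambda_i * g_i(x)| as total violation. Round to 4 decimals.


KKT complementary slackness check:
lambda_1 * g_1 = 6.69 * 4.09 = 27.3621
lambda_2 * g_2 = 1.72 * 3.23 = 5.5556
Total violation = 27.3621 + 5.5556 = 32.9177


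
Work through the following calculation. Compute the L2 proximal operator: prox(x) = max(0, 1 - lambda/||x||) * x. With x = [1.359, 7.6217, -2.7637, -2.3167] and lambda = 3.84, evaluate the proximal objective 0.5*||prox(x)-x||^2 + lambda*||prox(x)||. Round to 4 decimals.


Step 1: Compute ||x||.
||x|| = 8.5406
Step 2: Compute scaling factor.
scale = max(0, 1 - 3.84/8.5406) = 0.5504
Step 3: prox(x) = [0.748, 4.1949, -1.5211, -1.2751]
||prox(x)|| = 4.7006
Step 4: Proximal objective.
0.5*||prox-x||^2 = 7.3728
lambda*||prox|| = 18.0503
Total = 25.4232


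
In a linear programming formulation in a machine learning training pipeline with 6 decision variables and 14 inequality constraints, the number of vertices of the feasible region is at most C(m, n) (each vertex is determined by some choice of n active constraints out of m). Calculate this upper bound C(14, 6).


Each vertex corresponds to some choice of n active constraints out of m, so the number of vertices is at most C(m, n) = m! / (n!(m-n)!).
m = 14, n = 6
Numerator: 14 * 13 * 12 * 11 * 10 * 9
Denominator: 6! = 720
C(14, 6) = 3003


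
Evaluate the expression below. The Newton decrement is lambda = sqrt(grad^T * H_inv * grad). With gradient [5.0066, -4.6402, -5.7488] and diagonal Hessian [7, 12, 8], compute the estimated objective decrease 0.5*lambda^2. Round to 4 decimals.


Step 1: H is diagonal, so H^(-1) * g = [0.7152, -0.3867, -0.7186].
Step 2: g^T H^(-1) g = sum_i g_i^2 / H_ii
  = (5.0066)^2/7 + (-4.6402)^2/12 + (-5.7488)^2/8
  = 3.5809 + 1.7943 + 4.1311 = 9.5062
Step 3: Objective decrease = 0.5 * g^T H^(-1) g = 4.7531


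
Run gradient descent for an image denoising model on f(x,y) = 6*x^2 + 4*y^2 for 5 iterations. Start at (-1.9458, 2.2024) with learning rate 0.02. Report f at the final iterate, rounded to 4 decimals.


Gradient descent on f(x,y) = 6*x^2 + 4*y^2.
Starting point: (-1.9458, 2.2024), alpha = 0.02
Step 1: grad_x = 2*6*-1.9458 = -23.3496, grad_y = 2*4*2.2024 = 17.6192
  x_1 = -1.9458 - 0.02*-23.3496 = -1.4788
  y_1 = 2.2024 - 0.02*17.6192 = 1.85
Step 2: grad_x = 2*6*-1.4788 = -17.7457, grad_y = 2*4*1.85 = 14.8001
  x_2 = -1.4788 - 0.02*-17.7457 = -1.1239
  y_2 = 1.85 - 0.02*14.8001 = 1.554
Step 3: grad_x = 2*6*-1.1239 = -13.4867, grad_y = 2*4*1.554 = 12.4321
  x_3 = -1.1239 - 0.02*-13.4867 = -0.8542
  y_3 = 1.554 - 0.02*12.4321 = 1.3054
Step 4: grad_x = 2*6*-0.8542 = -10.2499, grad_y = 2*4*1.3054 = 10.443
  x_4 = -0.8542 - 0.02*-10.2499 = -0.6492
  y_4 = 1.3054 - 0.02*10.443 = 1.0965
Step 5: grad_x = 2*6*-0.6492 = -7.7899, grad_y = 2*4*1.0965 = 8.7721
  x_5 = -0.6492 - 0.02*-7.7899 = -0.4934
  y_5 = 1.0965 - 0.02*8.7721 = 0.9211
f(-0.4934, 0.9211) = 6*(-0.4934)^2 + 4*0.9211^2 = 4.8539


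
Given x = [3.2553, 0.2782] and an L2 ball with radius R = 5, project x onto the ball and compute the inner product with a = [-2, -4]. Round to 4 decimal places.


Step 1: Compute ||x|| (intermediates to 6 decimals).
||x|| = sqrt(3.2553^2 + 0.2782^2) = 3.267166
Step 2: Project.
Since ||x|| <= R, proj = x (no scaling needed).
proj(x) = [3.2553, 0.2782]
Step 3: Dot product.
a^T * proj(x) = -2*3.2553 - 4*0.2782 = -7.6234


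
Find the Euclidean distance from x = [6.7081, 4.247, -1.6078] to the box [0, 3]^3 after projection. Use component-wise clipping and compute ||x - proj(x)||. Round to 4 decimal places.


Project each component onto [0, 3].
clip(6.7081) = 3.0, clip(4.247) = 3.0, clip(-1.6078) = 0.0
Projection = [3.0, 3.0, 0.0]
Squared diffs: [13.75, 1.555, 2.585]
Distance = sqrt(17.89) = 4.2297


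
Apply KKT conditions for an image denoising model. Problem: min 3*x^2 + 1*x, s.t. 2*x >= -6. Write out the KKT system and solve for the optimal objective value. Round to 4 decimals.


Step 1: Try lambda = 0 (constraint inactive).
Stationarity: 2*3*x + 1 = 0
x* = -1/(2*3) = -1/6 = -0.1667 (rounded; the exact value -1/6 is used below)
Check constraint: 2*-0.1667 = -0.3334 >= -6 -- satisfied.
Step 2: Compute optimal value.
f(x*) = 3*(-1/6)^2 + 1*(-1/6) = -0.0833


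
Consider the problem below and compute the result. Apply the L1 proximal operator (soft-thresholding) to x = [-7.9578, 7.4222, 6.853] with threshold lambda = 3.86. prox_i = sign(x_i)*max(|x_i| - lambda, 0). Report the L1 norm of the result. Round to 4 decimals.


Soft-thresholding with lambda = 3.86:
prox(-7.9578) = sign(-7.9578)*max(|-7.9578| - 3.86, 0) = -4.0978
prox(7.4222) = sign(7.4222)*max(|7.4222| - 3.86, 0) = 3.5622
prox(6.853) = sign(6.853)*max(|6.853| - 3.86, 0) = 2.993
prox(x) = [-4.0978, 3.5622, 2.993]
||prox(x)||_1 = 4.0978 + 3.5622 + 2.993 = 10.653


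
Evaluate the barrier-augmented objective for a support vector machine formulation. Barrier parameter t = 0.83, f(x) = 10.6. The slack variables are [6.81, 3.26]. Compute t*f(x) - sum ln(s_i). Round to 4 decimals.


Step 1: Compute log-barrier.
ln values: [1.9184, 1.1817]
phi = -(1.9184 + 1.1817) = -3.1001
Step 2: Compute augmented objective.
t*f(x) = 0.83*10.6 = 8.798
Total = 8.798 - 3.1001 = 5.6979


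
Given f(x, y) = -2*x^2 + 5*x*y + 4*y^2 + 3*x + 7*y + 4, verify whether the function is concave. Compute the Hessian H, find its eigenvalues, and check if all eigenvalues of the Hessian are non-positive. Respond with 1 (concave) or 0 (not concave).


The Hessian of f(x,y) = -2*x^2 + 5*x*y + 4*y^2 + 3*x + 7*y + 4 is:
H = [[-4, 5], [5, 8]]
Trace = -4 + 8 = 4
Determinant = -4*8 - (5)^2 = -57
Discriminant = (4)^2 - 4*-57 = 244.0
Eigenvalues: lambda_1 = -5.8102, lambda_2 = 9.8102
The function is not concave.

0


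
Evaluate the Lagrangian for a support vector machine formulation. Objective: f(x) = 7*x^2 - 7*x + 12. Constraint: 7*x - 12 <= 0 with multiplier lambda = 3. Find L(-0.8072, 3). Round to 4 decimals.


Step 1: Evaluate f(x).
f(-0.8072) = 7*(-0.8072)^2 - 7*(-0.8072) + 12 = 22.2114
Step 2: Evaluate g(x).
g(-0.8072) = 7*-0.8072 - 12 = -17.6504
Step 3: Compute Lagrangian.
L = 22.2114 + 3*-17.6504 = -30.7398


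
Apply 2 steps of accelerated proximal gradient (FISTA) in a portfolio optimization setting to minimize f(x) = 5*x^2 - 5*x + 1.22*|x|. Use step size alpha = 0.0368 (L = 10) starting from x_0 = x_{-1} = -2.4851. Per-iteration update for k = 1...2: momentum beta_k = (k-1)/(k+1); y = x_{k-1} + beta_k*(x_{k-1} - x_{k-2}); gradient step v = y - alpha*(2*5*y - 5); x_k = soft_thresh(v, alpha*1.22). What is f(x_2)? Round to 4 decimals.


FISTA on f(x) = 5*x^2 - 5*x + 1.22*|x|
L = 10, alpha = 0.0368
Iteration 1: beta = 0.0, y = -2.4851 + 0.0*(-2.4851 + 2.4851) = -2.4851
  grad(y) = -29.851, v = y - alpha*grad = -1.3866
  prox(v) = soft_thresh(-1.3866, 0.0449) = -1.3417
Iteration 2: beta = 0.3333, y = -1.3417 + 0.3333*(-1.3417 + 2.4851) = -0.9605
  grad(y) = -14.6055, v = y - alpha*grad = -0.4231
  prox(v) = soft_thresh(-0.4231, 0.0449) = -0.3782
f(x_2) = 5*(-0.3782)^2 - 5*(-0.3782) + 1.22*|-0.3782| = 3.0673


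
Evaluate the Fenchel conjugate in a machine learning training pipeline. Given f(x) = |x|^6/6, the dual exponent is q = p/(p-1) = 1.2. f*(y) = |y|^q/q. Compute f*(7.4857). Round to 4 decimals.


The conjugate exponent q satisfies 1/p + 1/q = 1.
p = 6, so q = 6/(6 - 1) = 1.2
|y|^q = 7.4857^1.2 = 11.1964
f*(7.4857) = 11.1964 / 1.2 = 9.3303


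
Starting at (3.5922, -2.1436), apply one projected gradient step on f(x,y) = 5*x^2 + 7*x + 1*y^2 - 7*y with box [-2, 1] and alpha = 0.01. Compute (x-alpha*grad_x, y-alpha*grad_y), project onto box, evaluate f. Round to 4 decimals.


Step 1: Compute gradient at (3.5922, -2.1436).
grad_x = 2*5*3.5922 + 7 = 42.922
grad_y = 2*1*-2.1436 - 7 = -11.2872
Step 2: Gradient step.
x_raw = 3.5922 - 0.01*42.922 = 3.163
y_raw = -2.1436 - 0.01*-11.2872 = -2.0307
Step 3: Project onto [-2, 1].
x_proj = clip(3.163) = 1.0
y_proj = clip(-2.0307) = -2.0
Step 4: Evaluate f.
f(1.0, -2.0) = 30.0


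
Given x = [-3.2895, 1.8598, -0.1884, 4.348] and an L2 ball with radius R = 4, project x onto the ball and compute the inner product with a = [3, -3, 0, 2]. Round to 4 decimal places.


Step 1: Compute ||x|| (intermediates to 6 decimals).
||x|| = sqrt((-3.2895)^2 + 1.8598^2 + (-0.1884)^2 + 4.348^2) = 5.763702
Step 2: Project.
Since ||x|| > R, scale = R/||x|| = 4/5.763702 = 0.693998, proj(x) = scale * x
proj(x) = [-2.282906, 1.290697, -0.130749, 3.017503]
Step 3: Dot product.
a^T * proj(x) = 3*(-2.282906) - 3*1.290697 + 0*(-0.130749) + 2*3.017503 = -4.6858


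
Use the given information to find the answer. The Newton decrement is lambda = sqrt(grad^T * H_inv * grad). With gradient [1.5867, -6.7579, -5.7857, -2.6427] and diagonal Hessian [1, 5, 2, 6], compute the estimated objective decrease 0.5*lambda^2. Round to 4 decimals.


Step 1: H is diagonal, so H^(-1) * g = [1.5867, -1.3516, -2.8929, -0.4405].
Step 2: g^T H^(-1) g = sum_i g_i^2 / H_ii
  = (1.5867)^2/1 + (-6.7579)^2/5 + (-5.7857)^2/2 + (-2.6427)^2/6
  = 2.5176 + 9.1338 + 16.7372 + 1.164 = 29.5526
Step 3: Objective decrease = 0.5 * g^T H^(-1) g = 14.7763


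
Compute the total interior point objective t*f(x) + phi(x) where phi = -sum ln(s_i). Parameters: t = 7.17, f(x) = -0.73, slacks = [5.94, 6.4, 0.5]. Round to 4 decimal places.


Step 1: Compute log-barrier.
ln values: [1.7817, 1.8563, -0.6931]
phi = -(1.7817 + 1.8563 - 0.6931) = -2.9449
Step 2: Compute augmented objective.
t*f(x) = 7.17*-0.73 = -5.2341
Total = -5.2341 - 2.9449 = -8.179


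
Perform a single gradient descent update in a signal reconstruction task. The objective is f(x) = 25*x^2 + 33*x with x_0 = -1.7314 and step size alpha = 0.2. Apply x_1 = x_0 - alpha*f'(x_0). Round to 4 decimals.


We compute the gradient at x_0 and apply the update.
f'(x) = 50*x + 33
f'(-1.7314) = 50*-1.7314 + 33 = -53.57
x_1 = -1.7314 - 0.2*-53.57 = 8.9826


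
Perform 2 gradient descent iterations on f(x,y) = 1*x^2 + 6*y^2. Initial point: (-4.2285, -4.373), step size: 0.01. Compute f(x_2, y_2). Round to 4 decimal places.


Gradient descent on f(x,y) = 1*x^2 + 6*y^2.
Starting point: (-4.2285, -4.373), alpha = 0.01
Step 1: grad_x = 2*1*-4.2285 = -8.457, grad_y = 2*6*-4.373 = -52.476
  x_1 = -4.2285 - 0.01*-8.457 = -4.1439
  y_1 = -4.373 - 0.01*-52.476 = -3.8482
Step 2: grad_x = 2*1*-4.1439 = -8.2879, grad_y = 2*6*-3.8482 = -46.1789
  x_2 = -4.1439 - 0.01*-8.2879 = -4.0611
  y_2 = -3.8482 - 0.01*-46.1789 = -3.3865
f(-4.0611, -3.3865) = 1*(-4.0611)^2 + 6*(-3.3865)^2 = 85.3004


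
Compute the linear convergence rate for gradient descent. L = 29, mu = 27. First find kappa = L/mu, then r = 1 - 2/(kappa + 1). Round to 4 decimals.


Step 1: Compute the condition number.
kappa = L/mu = 29/27 = 1.0741
Step 2: Compute the convergence rate.
r = 1 - 2/(kappa + 1) = 1 - 2*mu/(L + mu) = (L - mu)/(L + mu) = 2/56 = 0.0357


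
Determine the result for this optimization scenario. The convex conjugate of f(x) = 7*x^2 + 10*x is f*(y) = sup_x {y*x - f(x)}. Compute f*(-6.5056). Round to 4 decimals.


f*(y) = sup_x {y*x - a*x^2 - b*x} = sup_x {(y-b)*x - a*x^2}
FOC: (y - b) - 2a*x = 0 => x* = (y - b)/(2a)
x* = (-6.5056 - 10)/(2*7) = -1.179
f*(-6.5056) = (y-b)^2/(4a) = (-6.5056 - 10)^2/(4*7)
= 272.4348/28 = 9.7298


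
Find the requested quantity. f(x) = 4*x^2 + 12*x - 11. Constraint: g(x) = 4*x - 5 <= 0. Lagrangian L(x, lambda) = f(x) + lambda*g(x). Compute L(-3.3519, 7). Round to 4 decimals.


Step 1: Evaluate f(x).
f(-3.3519) = 4*(-3.3519)^2 + 12*(-3.3519) - 11 = -6.2819
Step 2: Evaluate g(x).
g(-3.3519) = 4*-3.3519 - 5 = -18.4076
Step 3: Compute Lagrangian.
L = -6.2819 + 7*-18.4076 = -135.1351


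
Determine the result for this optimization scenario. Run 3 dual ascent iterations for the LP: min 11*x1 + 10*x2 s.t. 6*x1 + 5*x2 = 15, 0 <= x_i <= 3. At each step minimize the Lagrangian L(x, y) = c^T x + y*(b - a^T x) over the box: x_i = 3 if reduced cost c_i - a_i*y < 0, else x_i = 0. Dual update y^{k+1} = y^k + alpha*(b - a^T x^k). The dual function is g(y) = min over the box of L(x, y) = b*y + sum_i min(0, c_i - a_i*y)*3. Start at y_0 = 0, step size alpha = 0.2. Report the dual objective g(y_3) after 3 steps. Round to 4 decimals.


Dual ascent for LP: min 11*x1 + 10*x2, 6*x1 + 5*x2 = 15, 0 <= x_i <= 3
Step 1: y^k = 0.0, reduced costs: (11.0, 10.0)
  x^k = (0.0, 0.0), subgradient = b - a^T x = 15.0
  y^{k+1} = 0.0 + 0.2*15.0 = 3.0
Step 2: y^k = 3.0, reduced costs: (-7.0, -5.0)
  x^k = (3.0, 3.0), subgradient = b - a^T x = -18.0
  y^{k+1} = 3.0 + 0.2*-18.0 = -0.6
Step 3: y^k = -0.6, reduced costs: (14.6, 13.0)
  x^k = (0.0, 0.0), subgradient = b - a^T x = 15.0
  y^{k+1} = -0.6 + 0.2*15.0 = 2.4
Dual objective at y_3 = 2.4: reduced costs (-3.4, -2.0), box minimizer x = (3.0, 3.0)
g(y_3) = b*y + (c1 - a1*y)*x1 + (c2 - a2*y)*x2 = 15*2.4 + (-3.4)*3.0 + (-2.0)*3.0 = 36.0 - 10.2 - 6.0 = 19.8


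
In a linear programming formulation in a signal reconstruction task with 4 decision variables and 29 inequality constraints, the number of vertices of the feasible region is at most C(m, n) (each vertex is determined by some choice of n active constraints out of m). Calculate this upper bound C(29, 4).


Each vertex corresponds to some choice of n active constraints out of m, so the number of vertices is at most C(m, n) = m! / (n!(m-n)!).
m = 29, n = 4
Numerator: 29 * 28 * 27 * 26
Denominator: 4! = 24
C(29, 4) = 23751


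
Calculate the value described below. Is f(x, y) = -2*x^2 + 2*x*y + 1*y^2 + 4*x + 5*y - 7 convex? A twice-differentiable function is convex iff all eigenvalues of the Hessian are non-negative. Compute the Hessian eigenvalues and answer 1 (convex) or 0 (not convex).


The Hessian of f(x,y) = -2*x^2 + 2*x*y + 1*y^2 + 4*x + 5*y - 7 is:
H = [[-4, 2], [2, 2]]
Trace = -4 + 2 = -2
Determinant = -4*2 - (2)^2 = -12
Discriminant = (-2)^2 - 4*-12 = 52.0
Eigenvalues: lambda_1 = -4.6056, lambda_2 = 2.6056
The function is not convex.

0


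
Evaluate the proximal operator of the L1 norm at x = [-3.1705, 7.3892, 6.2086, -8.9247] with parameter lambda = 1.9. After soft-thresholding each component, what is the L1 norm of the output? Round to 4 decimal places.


Soft-thresholding with lambda = 1.9:
prox(-3.1705) = sign(-3.1705)*max(|-3.1705| - 1.9, 0) = -1.2705
prox(7.3892) = sign(7.3892)*max(|7.3892| - 1.9, 0) = 5.4892
prox(6.2086) = sign(6.2086)*max(|6.2086| - 1.9, 0) = 4.3086
prox(-8.9247) = sign(-8.9247)*max(|-8.9247| - 1.9, 0) = -7.0247
prox(x) = [-1.2705, 5.4892, 4.3086, -7.0247]
||prox(x)||_1 = 1.2705 + 5.4892 + 4.3086 + 7.0247 = 18.093


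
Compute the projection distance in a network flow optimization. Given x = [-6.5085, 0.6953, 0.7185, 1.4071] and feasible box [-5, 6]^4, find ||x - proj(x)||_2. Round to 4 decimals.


Project each component onto [-5, 6].
clip(-6.5085) = -5.0, clip(0.6953) = 0.6953, clip(0.7185) = 0.7185, clip(1.4071) = 1.4071
Projection = [-5.0, 0.6953, 0.7185, 1.4071]
Squared diffs: [2.2756, 0.0, 0.0, 0.0]
Distance = sqrt(2.2756) = 1.5085


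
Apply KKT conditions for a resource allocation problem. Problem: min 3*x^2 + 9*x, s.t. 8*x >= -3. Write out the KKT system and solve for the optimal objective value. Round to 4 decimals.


Step 1: Try lambda = 0 (constraint inactive).
x_unc = -9/(2*3) = -1.5
Check: 8*-1.5 = -12.0 < -3 -- violated!
Step 2: Constraint must be active: 8*x = -3
x* = -3/8 = -0.375
lambda = (2*3*(-0.375) + 9)/8 = 0.8438
Step 3: Compute optimal value.
f(x*) = 3*(-0.375)^2 + 9*(-0.375) = -2.9531


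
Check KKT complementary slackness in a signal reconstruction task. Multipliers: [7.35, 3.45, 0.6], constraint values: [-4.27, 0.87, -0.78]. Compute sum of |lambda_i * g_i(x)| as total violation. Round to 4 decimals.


KKT complementary slackness check:
lambda_1 * g_1 = 7.35 * -4.27 = -31.3845
lambda_2 * g_2 = 3.45 * 0.87 = 3.0015
lambda_3 * g_3 = 0.6 * -0.78 = -0.468
Total violation = 31.3845 + 3.0015 + 0.468 = 34.854


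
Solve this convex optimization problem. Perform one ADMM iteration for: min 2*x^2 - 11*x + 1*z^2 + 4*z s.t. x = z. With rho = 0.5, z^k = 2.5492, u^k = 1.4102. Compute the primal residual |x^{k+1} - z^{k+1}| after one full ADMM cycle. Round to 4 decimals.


ADMM iteration with rho = 0.5, z^k = 2.5492, u^k = 1.4102
Step 1: x-update.
Minimize 2*x^2 - 11*x + (0.5/2)*(x - 2.5492 + 1.4102)^2
FOC: (2*2 + 0.5)*x = 11 + 0.5*(2.5492 - 1.4102)
x^{k+1} = 2.571
Step 2: z-update.
Minimize 1*z^2 + 4*z + (0.5/2)*(2.571 - z + 1.4102)^2
FOC: (2*1 + 0.5)*z = -4 + 0.5*(2.571 + 1.4102)
z^{k+1} = -0.8038
Step 3: u-update.
u^{k+1} = 1.4102 + 2.571 + 0.8038 = 4.785
Step 4: Primal residual = |2.571 + 0.8038| = 3.3748


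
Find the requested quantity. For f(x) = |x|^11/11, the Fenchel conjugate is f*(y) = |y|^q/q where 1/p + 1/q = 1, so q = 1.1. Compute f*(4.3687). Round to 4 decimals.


The conjugate exponent q satisfies 1/p + 1/q = 1.
p = 11, so q = 11/(11 - 1) = 1.1
|y|^q = 4.3687^1.1 = 5.0628
f*(4.3687) = 5.0628 / 1.1 = 4.6025


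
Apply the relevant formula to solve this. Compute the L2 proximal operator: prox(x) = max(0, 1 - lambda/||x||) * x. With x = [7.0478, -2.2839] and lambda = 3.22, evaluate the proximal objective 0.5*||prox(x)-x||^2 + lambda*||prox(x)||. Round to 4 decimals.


Step 1: Compute ||x||.
||x|| = 7.4086
Step 2: Compute scaling factor.
scale = max(0, 1 - 3.22/7.4086) = 0.5654
Step 3: prox(x) = [3.9846, -1.2913]
||prox(x)|| = 4.1886
Step 4: Proximal objective.
0.5*||prox-x||^2 = 5.1842
lambda*||prox|| = 13.4873
Total = 18.6716


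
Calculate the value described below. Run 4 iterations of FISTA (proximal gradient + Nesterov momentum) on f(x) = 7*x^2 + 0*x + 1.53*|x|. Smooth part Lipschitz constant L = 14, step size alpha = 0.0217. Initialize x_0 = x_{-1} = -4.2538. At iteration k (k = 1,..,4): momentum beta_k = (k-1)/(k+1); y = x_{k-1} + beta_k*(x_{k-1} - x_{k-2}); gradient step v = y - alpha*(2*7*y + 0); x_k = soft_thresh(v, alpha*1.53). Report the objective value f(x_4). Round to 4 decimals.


FISTA on f(x) = 7*x^2 + 0*x + 1.53*|x|
L = 14, alpha = 0.0217
Iteration 1: beta = 0.0, y = -4.2538 + 0.0*(-4.2538 + 4.2538) = -4.2538
  grad(y) = -59.5532, v = y - alpha*grad = -2.9615
  prox(v) = soft_thresh(-2.9615, 0.0332) = -2.9283
Iteration 2: beta = 0.3333, y = -2.9283 + 0.3333*(-2.9283 + 4.2538) = -2.4865
  grad(y) = -34.8104, v = y - alpha*grad = -1.7311
  prox(v) = soft_thresh(-1.7311, 0.0332) = -1.6979
Iteration 3: beta = 0.5, y = -1.6979 + 0.5*(-1.6979 + 2.9283) = -1.0827
  grad(y) = -15.1573, v = y - alpha*grad = -0.7537
  prox(v) = soft_thresh(-0.7537, 0.0332) = -0.7205
Iteration 4: beta = 0.6, y = -0.7205 + 0.6*(-0.7205 + 1.6979) = -0.1342
  grad(y) = -1.8781, v = y - alpha*grad = -0.0934
  prox(v) = soft_thresh(-0.0934, 0.0332) = -0.0602
f(x_4) = 7*(-0.0602)^2 + 0*(-0.0602) + 1.53*|-0.0602| = 0.1175


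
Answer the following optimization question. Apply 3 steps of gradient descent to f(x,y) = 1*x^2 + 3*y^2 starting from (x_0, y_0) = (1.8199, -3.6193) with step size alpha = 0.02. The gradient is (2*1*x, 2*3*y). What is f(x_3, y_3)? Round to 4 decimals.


Gradient descent on f(x,y) = 1*x^2 + 3*y^2.
Starting point: (1.8199, -3.6193), alpha = 0.02
Step 1: grad_x = 2*1*1.8199 = 3.6398, grad_y = 2*3*-3.6193 = -21.7158
  x_1 = 1.8199 - 0.02*3.6398 = 1.7471
  y_1 = -3.6193 - 0.02*-21.7158 = -3.185
Step 2: grad_x = 2*1*1.7471 = 3.4942, grad_y = 2*3*-3.185 = -19.1099
  x_2 = 1.7471 - 0.02*3.4942 = 1.6772
  y_2 = -3.185 - 0.02*-19.1099 = -2.8028
Step 3: grad_x = 2*1*1.6772 = 3.3544, grad_y = 2*3*-2.8028 = -16.8167
  x_3 = 1.6772 - 0.02*3.3544 = 1.6101
  y_3 = -2.8028 - 0.02*-16.8167 = -2.4665
f(1.6101, -2.4665) = 1*1.6101^2 + 3*(-2.4665)^2 = 20.8427


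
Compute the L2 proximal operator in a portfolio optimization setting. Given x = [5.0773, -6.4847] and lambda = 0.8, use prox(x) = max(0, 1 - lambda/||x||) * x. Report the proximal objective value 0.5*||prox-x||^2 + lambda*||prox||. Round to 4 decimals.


Step 1: Compute ||x||.
||x|| = 8.2359
Step 2: Compute scaling factor.
scale = max(0, 1 - 0.8/8.2359) = 0.9029
Step 3: prox(x) = [4.5841, -5.8548]
||prox(x)|| = 7.4359
Step 4: Proximal objective.
0.5*||prox-x||^2 = 0.32
lambda*||prox|| = 5.9487
Total = 6.2687


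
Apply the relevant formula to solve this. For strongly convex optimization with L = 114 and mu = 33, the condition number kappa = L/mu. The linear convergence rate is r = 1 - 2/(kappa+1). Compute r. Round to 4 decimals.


Step 1: Compute the condition number.
kappa = L/mu = 114/33 = 3.4545
Step 2: Compute the convergence rate.
r = 1 - 2/(kappa + 1) = 1 - 2*mu/(L + mu) = (L - mu)/(L + mu) = 81/147 = 0.551


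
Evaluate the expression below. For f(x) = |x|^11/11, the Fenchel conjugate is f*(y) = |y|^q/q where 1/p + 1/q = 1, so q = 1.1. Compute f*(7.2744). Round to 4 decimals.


The conjugate exponent q satisfies 1/p + 1/q = 1.
p = 11, so q = 11/(11 - 1) = 1.1
|y|^q = 7.2744^1.1 = 8.8711
f*(7.2744) = 8.8711 / 1.1 = 8.0646


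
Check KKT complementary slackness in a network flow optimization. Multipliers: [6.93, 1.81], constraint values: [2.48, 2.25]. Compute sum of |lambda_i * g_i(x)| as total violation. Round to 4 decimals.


KKT complementary slackness check:
lambda_1 * g_1 = 6.93 * 2.48 = 17.1864
lambda_2 * g_2 = 1.81 * 2.25 = 4.0725
Total violation = 17.1864 + 4.0725 = 21.2589


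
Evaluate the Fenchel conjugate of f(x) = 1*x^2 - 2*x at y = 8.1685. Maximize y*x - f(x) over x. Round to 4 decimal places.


f*(y) = sup_x {y*x - a*x^2 - b*x} = sup_x {(y-b)*x - a*x^2}
FOC: (y - b) - 2a*x = 0 => x* = (y - b)/(2a)
x* = (8.1685 + 2)/(2*1) = 5.0843
f*(8.1685) = (y-b)^2/(4a) = (8.1685 + 2)^2/(4*1)
= 103.3984/4 = 25.8496


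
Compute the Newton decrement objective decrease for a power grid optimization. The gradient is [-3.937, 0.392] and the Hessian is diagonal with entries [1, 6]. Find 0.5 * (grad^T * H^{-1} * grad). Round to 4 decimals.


Step 1: H is diagonal, so H^(-1) * g = [-3.937, 0.0653].
Step 2: g^T H^(-1) g = sum_i g_i^2 / H_ii
  = (-3.937)^2/1 + (0.392)^2/6
  = 15.5 + 0.0256 = 15.5256
Step 3: Objective decrease = 0.5 * g^T H^(-1) g = 7.7628


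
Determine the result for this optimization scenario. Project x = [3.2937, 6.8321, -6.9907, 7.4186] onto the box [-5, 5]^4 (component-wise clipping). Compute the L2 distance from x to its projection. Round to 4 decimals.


Project each component onto [-5, 5].
clip(3.2937) = 3.2937, clip(6.8321) = 5.0, clip(-6.9907) = -5.0, clip(7.4186) = 5.0
Projection = [3.2937, 5.0, -5.0, 5.0]
Squared diffs: [0.0, 3.3566, 3.9629, 5.8496]
Distance = sqrt(13.1691) = 3.6289


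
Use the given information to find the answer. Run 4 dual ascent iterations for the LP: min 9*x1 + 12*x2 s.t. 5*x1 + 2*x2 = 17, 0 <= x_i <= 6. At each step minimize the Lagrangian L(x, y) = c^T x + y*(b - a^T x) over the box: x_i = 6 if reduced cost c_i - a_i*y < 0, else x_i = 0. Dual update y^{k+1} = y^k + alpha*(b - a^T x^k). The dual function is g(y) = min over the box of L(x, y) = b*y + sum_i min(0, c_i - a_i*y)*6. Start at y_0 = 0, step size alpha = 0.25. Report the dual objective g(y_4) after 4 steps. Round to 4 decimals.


Dual ascent for LP: min 9*x1 + 12*x2, 5*x1 + 2*x2 = 17, 0 <= x_i <= 6
Step 1: y^k = 0.0, reduced costs: (9.0, 12.0)
  x^k = (0.0, 0.0), subgradient = b - a^T x = 17.0
  y^{k+1} = 0.0 + 0.25*17.0 = 4.25
Step 2: y^k = 4.25, reduced costs: (-12.25, 3.5)
  x^k = (6.0, 0.0), subgradient = b - a^T x = -13.0
  y^{k+1} = 4.25 + 0.25*-13.0 = 1.0
Step 3: y^k = 1.0, reduced costs: (4.0, 10.0)
  x^k = (0.0, 0.0), subgradient = b - a^T x = 17.0
  y^{k+1} = 1.0 + 0.25*17.0 = 5.25
Step 4: y^k = 5.25, reduced costs: (-17.25, 1.5)
  x^k = (6.0, 0.0), subgradient = b - a^T x = -13.0
  y^{k+1} = 5.25 + 0.25*-13.0 = 2.0
Dual objective at y_4 = 2.0: reduced costs (-1.0, 8.0), box minimizer x = (6.0, 0.0)
g(y_4) = b*y + (c1 - a1*y)*x1 + (c2 - a2*y)*x2 = 17*2.0 + (-1.0)*6.0 + 8.0*0.0 = 34.0 - 6.0 + 0.0 = 28.0


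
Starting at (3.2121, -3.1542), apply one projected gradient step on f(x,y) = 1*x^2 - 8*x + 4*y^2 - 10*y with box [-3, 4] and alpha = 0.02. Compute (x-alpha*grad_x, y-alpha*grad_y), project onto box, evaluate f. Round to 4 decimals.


Step 1: Compute gradient at (3.2121, -3.1542).
grad_x = 2*1*3.2121 - 8 = -1.5758
grad_y = 2*4*-3.1542 - 10 = -35.2336
Step 2: Gradient step.
x_raw = 3.2121 - 0.02*-1.5758 = 3.2436
y_raw = -3.1542 - 0.02*-35.2336 = -2.4495
Step 3: Project onto [-3, 4].
x_proj = clip(3.2436) = 3.2436
y_proj = clip(-2.4495) = -2.4495
Step 4: Evaluate f.
f(3.2436, -2.4495) = 33.0681


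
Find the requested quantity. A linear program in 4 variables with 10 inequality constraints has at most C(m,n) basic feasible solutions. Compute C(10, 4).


Each vertex corresponds to some choice of n active constraints out of m, so the number of vertices is at most C(m, n) = m! / (n!(m-n)!).
m = 10, n = 4
Numerator: 10 * 9 * 8 * 7
Denominator: 4! = 24
C(10, 4) = 210


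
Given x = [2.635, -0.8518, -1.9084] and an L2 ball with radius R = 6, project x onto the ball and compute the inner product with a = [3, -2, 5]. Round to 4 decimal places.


Step 1: Compute ||x|| (intermediates to 6 decimals).
||x|| = sqrt(2.635^2 + (-0.8518)^2 + (-1.9084)^2) = 3.36315
Step 2: Project.
Since ||x|| <= R, proj = x (no scaling needed).
proj(x) = [2.635, -0.8518, -1.9084]
Step 3: Dot product.
a^T * proj(x) = 3*2.635 - 2*(-0.8518) + 5*(-1.9084) = 0.0666


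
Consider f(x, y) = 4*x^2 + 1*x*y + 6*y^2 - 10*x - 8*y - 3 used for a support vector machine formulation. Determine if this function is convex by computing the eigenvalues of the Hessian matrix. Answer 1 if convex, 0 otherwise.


The Hessian of f(x,y) = 4*x^2 + 1*x*y + 6*y^2 - 10*x - 8*y - 3 is:
H = [[8, 1], [1, 12]]
Trace = 8 + 12 = 20
Determinant = 8*12 - (1)^2 = 95
Discriminant = (20)^2 - 4*95 = 20.0
Eigenvalues: lambda_1 = 7.7639, lambda_2 = 12.2361
The function is convex.

1


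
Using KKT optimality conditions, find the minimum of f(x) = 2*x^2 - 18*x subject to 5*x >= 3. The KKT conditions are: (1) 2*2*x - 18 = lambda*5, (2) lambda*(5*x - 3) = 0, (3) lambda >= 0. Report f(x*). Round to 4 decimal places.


Step 1: Try lambda = 0 (constraint inactive).
Stationarity: 2*2*x - 18 = 0
x* = 18/(2*2) = 4.5
Check constraint: 5*4.5 = 22.5 >= 3 -- satisfied.
Step 2: Compute optimal value.
f(x*) = 2*4.5^2 - 18*4.5 = -40.5


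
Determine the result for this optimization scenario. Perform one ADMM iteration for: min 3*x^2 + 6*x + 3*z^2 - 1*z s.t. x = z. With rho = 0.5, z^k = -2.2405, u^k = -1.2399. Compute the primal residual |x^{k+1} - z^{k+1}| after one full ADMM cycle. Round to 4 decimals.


ADMM iteration with rho = 0.5, z^k = -2.2405, u^k = -1.2399
Step 1: x-update.
Minimize 3*x^2 + 6*x + (0.5/2)*(x + 2.2405 - 1.2399)^2
FOC: (2*3 + 0.5)*x = -6 + 0.5*(-2.2405 + 1.2399)
x^{k+1} = -1.0
Step 2: z-update.
Minimize 3*z^2 - 1*z + (0.5/2)*(-1.0 - z - 1.2399)^2
FOC: (2*3 + 0.5)*z = 1 + 0.5*(-1.0 - 1.2399)
z^{k+1} = -0.0185
Step 3: u-update.
u^{k+1} = -1.2399 - 1.0 + 0.0185 = -2.2215
Step 4: Primal residual = |-1.0 + 0.0185| = 0.9816


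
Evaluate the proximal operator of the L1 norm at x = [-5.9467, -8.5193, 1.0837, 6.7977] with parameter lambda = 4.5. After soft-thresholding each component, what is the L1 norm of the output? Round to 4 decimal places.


Soft-thresholding with lambda = 4.5:
prox(-5.9467) = sign(-5.9467)*max(|-5.9467| - 4.5, 0) = -1.4467
prox(-8.5193) = sign(-8.5193)*max(|-8.5193| - 4.5, 0) = -4.0193
prox(1.0837) = sign(1.0837)*max(|1.0837| - 4.5, 0) = 0.0
prox(6.7977) = sign(6.7977)*max(|6.7977| - 4.5, 0) = 2.2977
prox(x) = [-1.4467, -4.0193, 0.0, 2.2977]
||prox(x)||_1 = 1.4467 + 4.0193 + 0.0 + 2.2977 = 7.7637


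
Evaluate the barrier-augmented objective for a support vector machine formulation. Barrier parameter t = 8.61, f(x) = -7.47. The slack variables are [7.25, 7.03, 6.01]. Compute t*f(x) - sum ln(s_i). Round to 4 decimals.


Step 1: Compute log-barrier.
ln values: [1.981, 1.9502, 1.7934]
phi = -(1.981 + 1.9502 + 1.7934) = -5.7246
Step 2: Compute augmented objective.
t*f(x) = 8.61*-7.47 = -64.3167
Total = -64.3167 - 5.7246 = -70.0413


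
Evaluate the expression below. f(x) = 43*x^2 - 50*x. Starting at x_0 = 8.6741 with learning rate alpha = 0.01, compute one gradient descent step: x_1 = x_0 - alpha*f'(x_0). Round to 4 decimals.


We compute the gradient at x_0 and apply the update.
f'(x) = 86*x - 50
f'(8.6741) = 86*8.6741 - 50 = 695.9726
x_1 = 8.6741 - 0.01*695.9726 = 1.7144


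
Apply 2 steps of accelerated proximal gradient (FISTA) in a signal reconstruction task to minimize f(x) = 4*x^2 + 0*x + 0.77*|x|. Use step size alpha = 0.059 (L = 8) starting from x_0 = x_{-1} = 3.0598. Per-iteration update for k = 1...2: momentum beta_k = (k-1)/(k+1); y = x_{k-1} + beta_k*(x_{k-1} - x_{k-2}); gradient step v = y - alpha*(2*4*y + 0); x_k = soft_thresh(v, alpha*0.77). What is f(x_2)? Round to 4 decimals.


FISTA on f(x) = 4*x^2 + 0*x + 0.77*|x|
L = 8, alpha = 0.059
Iteration 1: beta = 0.0, y = 3.0598 + 0.0*(3.0598 - 3.0598) = 3.0598
  grad(y) = 24.4784, v = y - alpha*grad = 1.6156
  prox(v) = soft_thresh(1.6156, 0.0454) = 1.5701
Iteration 2: beta = 0.3333, y = 1.5701 + 0.3333*(1.5701 - 3.0598) = 1.0736
  grad(y) = 8.5887, v = y - alpha*grad = 0.5669
  prox(v) = soft_thresh(0.5669, 0.0454) = 0.5214
f(x_2) = 4*0.5214^2 + 0*0.5214 + 0.77*|0.5214| = 1.489


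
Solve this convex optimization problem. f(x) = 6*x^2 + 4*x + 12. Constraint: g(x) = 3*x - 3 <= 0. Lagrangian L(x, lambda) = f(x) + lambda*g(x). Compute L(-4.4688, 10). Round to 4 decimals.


Step 1: Evaluate f(x).
f(-4.4688) = 6*(-4.4688)^2 + 4*(-4.4688) + 12 = 113.9458
Step 2: Evaluate g(x).
g(-4.4688) = 3*-4.4688 - 3 = -16.4064
Step 3: Compute Lagrangian.
L = 113.9458 + 10*-16.4064 = -50.1182


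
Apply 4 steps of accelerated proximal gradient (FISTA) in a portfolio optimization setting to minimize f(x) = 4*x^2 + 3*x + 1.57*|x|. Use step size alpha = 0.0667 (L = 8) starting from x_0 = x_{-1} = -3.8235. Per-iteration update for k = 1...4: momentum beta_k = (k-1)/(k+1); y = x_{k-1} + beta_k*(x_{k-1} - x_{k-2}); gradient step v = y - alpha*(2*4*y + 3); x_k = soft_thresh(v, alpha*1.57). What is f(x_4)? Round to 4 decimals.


FISTA on f(x) = 4*x^2 + 3*x + 1.57*|x|
L = 8, alpha = 0.0667
Iteration 1: beta = 0.0, y = -3.8235 + 0.0*(-3.8235 + 3.8235) = -3.8235
  grad(y) = -27.588, v = y - alpha*grad = -1.9834
  prox(v) = soft_thresh(-1.9834, 0.1047) = -1.8787
Iteration 2: beta = 0.3333, y = -1.8787 + 0.3333*(-1.8787 + 3.8235) = -1.2304
  grad(y) = -6.8431, v = y - alpha*grad = -0.774
  prox(v) = soft_thresh(-0.774, 0.1047) = -0.6692
Iteration 3: beta = 0.5, y = -0.6692 + 0.5*(-0.6692 + 1.8787) = -0.0645
  grad(y) = 2.4839, v = y - alpha*grad = -0.2302
  prox(v) = soft_thresh(-0.2302, 0.1047) = -0.1255
Iteration 4: beta = 0.6, y = -0.1255 + 0.6*(-0.1255 + 0.6692) = 0.2008
  grad(y) = 4.6063, v = y - alpha*grad = -0.1065
  prox(v) = soft_thresh(-0.1065, 0.1047) = -0.0017
f(x_4) = 4*(-0.0017)^2 + 3*(-0.0017) + 1.57*|-0.0017| = -0.0025


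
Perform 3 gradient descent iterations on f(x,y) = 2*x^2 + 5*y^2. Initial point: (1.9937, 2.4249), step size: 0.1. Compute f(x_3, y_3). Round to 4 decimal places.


Gradient descent on f(x,y) = 2*x^2 + 5*y^2.
Starting point: (1.9937, 2.4249), alpha = 0.1
Step 1: grad_x = 2*2*1.9937 = 7.9748, grad_y = 2*5*2.4249 = 24.249
  x_1 = 1.9937 - 0.1*7.9748 = 1.1962
  y_1 = 2.4249 - 0.1*24.249 = -0.0
Step 2: grad_x = 2*2*1.1962 = 4.7849, grad_y = 2*5*-0.0 = -0.0
  x_2 = 1.1962 - 0.1*4.7849 = 0.7177
  y_2 = -0.0 - 0.1*-0.0 = 0.0
Step 3: grad_x = 2*2*0.7177 = 2.8709, grad_y = 2*5*0.0 = 0.0
  x_3 = 0.7177 - 0.1*2.8709 = 0.4306
  y_3 = 0.0 - 0.1*0.0 = 0.0
f(0.4306, 0.0) = 2*0.4306^2 + 5*0.0^2 = 0.3709


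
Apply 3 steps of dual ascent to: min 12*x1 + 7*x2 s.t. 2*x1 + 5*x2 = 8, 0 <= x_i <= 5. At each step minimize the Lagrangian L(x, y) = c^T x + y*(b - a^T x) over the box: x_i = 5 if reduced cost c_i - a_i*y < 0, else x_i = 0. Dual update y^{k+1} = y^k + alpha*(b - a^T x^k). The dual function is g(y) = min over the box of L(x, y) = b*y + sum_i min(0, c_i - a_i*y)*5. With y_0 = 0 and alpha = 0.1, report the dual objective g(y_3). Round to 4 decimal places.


Dual ascent for LP: min 12*x1 + 7*x2, 2*x1 + 5*x2 = 8, 0 <= x_i <= 5
Step 1: y^k = 0.0, reduced costs: (12.0, 7.0)
  x^k = (0.0, 0.0), subgradient = b - a^T x = 8.0
  y^{k+1} = 0.0 + 0.1*8.0 = 0.8
Step 2: y^k = 0.8, reduced costs: (10.4, 3.0)
  x^k = (0.0, 0.0), subgradient = b - a^T x = 8.0
  y^{k+1} = 0.8 + 0.1*8.0 = 1.6
Step 3: y^k = 1.6, reduced costs: (8.8, -1.0)
  x^k = (0.0, 5.0), subgradient = b - a^T x = -17.0
  y^{k+1} = 1.6 + 0.1*-17.0 = -0.1
Dual objective at y_3 = -0.1: reduced costs (12.2, 7.5), box minimizer x = (0.0, 0.0)
g(y_3) = b*y + (c1 - a1*y)*x1 + (c2 - a2*y)*x2 = 8*(-0.1) + 12.2*0.0 + 7.5*0.0 = -0.8 + 0.0 + 0.0 = -0.8


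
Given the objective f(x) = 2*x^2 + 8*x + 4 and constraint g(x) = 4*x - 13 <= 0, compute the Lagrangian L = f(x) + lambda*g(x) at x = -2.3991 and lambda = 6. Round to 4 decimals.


Step 1: Evaluate f(x).
f(-2.3991) = 2*(-2.3991)^2 + 8*(-2.3991) + 4 = -3.6814
Step 2: Evaluate g(x).
g(-2.3991) = 4*-2.3991 - 13 = -22.5964
Step 3: Compute Lagrangian.
L = -3.6814 + 6*-22.5964 = -139.2598


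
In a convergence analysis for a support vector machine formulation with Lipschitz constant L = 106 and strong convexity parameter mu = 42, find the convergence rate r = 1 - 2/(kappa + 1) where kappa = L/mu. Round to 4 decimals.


Step 1: Compute the condition number.
kappa = L/mu = 106/42 = 2.5238
Step 2: Compute the convergence rate.
r = 1 - 2/(kappa + 1) = 1 - 2*mu/(L + mu) = (L - mu)/(L + mu) = 64/148 = 0.4324


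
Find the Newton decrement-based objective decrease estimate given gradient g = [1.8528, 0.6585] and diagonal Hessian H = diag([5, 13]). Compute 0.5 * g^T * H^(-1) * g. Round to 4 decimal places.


Step 1: H is diagonal, so H^(-1) * g = [0.3706, 0.0507].
Step 2: g^T H^(-1) g = sum_i g_i^2 / H_ii
  = (1.8528)^2/5 + (0.6585)^2/13
  = 0.6866 + 0.0334 = 0.7199
Step 3: Objective decrease = 0.5 * g^T H^(-1) g = 0.36


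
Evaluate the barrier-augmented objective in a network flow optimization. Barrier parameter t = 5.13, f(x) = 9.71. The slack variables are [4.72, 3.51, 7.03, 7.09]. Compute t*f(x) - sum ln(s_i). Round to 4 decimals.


Step 1: Compute log-barrier.
ln values: [1.5518, 1.2556, 1.9502, 1.9587]
phi = -(1.5518 + 1.2556 + 1.9502 + 1.9587) = -6.7163
Step 2: Compute augmented objective.
t*f(x) = 5.13*9.71 = 49.8123
Total = 49.8123 - 6.7163 = 43.096


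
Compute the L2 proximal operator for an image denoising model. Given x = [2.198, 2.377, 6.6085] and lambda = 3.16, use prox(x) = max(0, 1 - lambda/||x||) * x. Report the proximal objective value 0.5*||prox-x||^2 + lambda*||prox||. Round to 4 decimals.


Step 1: Compute ||x||.
||x|| = 7.3589
Step 2: Compute scaling factor.
scale = max(0, 1 - 3.16/7.3589) = 0.5706
Step 3: prox(x) = [1.2542, 1.3563, 3.7707]
||prox(x)|| = 4.1989
Step 4: Proximal objective.
0.5*||prox-x||^2 = 4.9928
lambda*||prox|| = 13.2685
Total = 18.2614
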